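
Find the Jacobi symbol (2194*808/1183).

1

By multiplicativity, (2194·808/1183) = (2194/1183)·(808/1183).
First factor (2194/1183):
Reduce the numerator: 2194 ≡ 1011 (mod 1183), so (2194/1183) = (1011/1183).
Both 1011 ≡ 3 and 1183 ≡ 3 (mod 4), so reciprocity gives (1011/1183) = -(1183/1011). Reduce: 1183 ≡ 172 (mod 1011). Now have -(172/1011).
Factor out 2: 172 = 2^2·43. Since 1011 ≡ 3 (mod 8), (2/1011) = -1, and (2/1011)^2 = +1. Now have -(43/1011).
Both 43 ≡ 3 and 1011 ≡ 3 (mod 4), so reciprocity gives (43/1011) = -(1011/43). Reduce: 1011 ≡ 22 (mod 43). Now have (22/43).
Factor out 2: 22 = 2·11. Since 43 ≡ 3 (mod 8), (2/43) = -1. Now have -(11/43).
Both 11 ≡ 3 and 43 ≡ 3 (mod 4), so reciprocity gives (11/43) = -(43/11). Reduce: 43 ≡ 10 (mod 11). Now have (10/11).
Factor out 2: 10 = 2·5. Since 11 ≡ 3 (mod 8), (2/11) = -1. Now have -(5/11).
5 ≡ 1 (mod 4), so quadratic reciprocity gives (5/11) = (11/5). Reduce: 11 ≡ 1 (mod 5). Now have -(1/5).
(1/5) = 1. Collecting the sign factors: -1.
Second factor (808/1183):
Factor out 2: 808 = 2^3·101. Since 1183 ≡ 7 (mod 8), (2/1183) = +1, and (2/1183)^3 = +1. Now have (101/1183).
101 ≡ 1 (mod 4), so quadratic reciprocity gives (101/1183) = (1183/101). Reduce: 1183 ≡ 72 (mod 101). Now have (72/101).
Factor out 2: 72 = 2^3·9. Since 101 ≡ 5 (mod 8), (2/101) = -1, and (2/101)^3 = -1. Now have -(9/101).
9 ≡ 1 (mod 4), so quadratic reciprocity gives (9/101) = (101/9). Reduce: 101 ≡ 2 (mod 9). Now have -(2/9).
Factor out 2: 2 = 2. Since 9 ≡ 1 (mod 8), (2/9) = +1. Now have -(1/9).
(1/9) = 1. Collecting the sign factors: -1.
Product: (-1)·(-1) = 1.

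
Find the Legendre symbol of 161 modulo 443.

(161/443)
  = (443/161)    [QR: 161 ≡ 1 mod 4, sign kept]
  = (121/161)    [443 ≡ 121 mod 161]
  = (161/121)    [QR: 121 ≡ 1 mod 4, sign kept]
  = (40/121)    [161 ≡ 40 mod 121]
  = (5/121)    [121 ≡ 1 mod 8 ⇒ (2/121)^3 = +1]
  = (121/5)    [QR: 5 ≡ 1 mod 4, sign kept]
  = (1/5)    [121 ≡ 1 mod 5]
  = 1    [(1/5) = 1]

1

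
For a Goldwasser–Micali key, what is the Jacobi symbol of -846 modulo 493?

(-846/493)
  = (140/493)    [-846 ≡ 140 mod 493]
  = (35/493)    [493 ≡ 5 mod 8 ⇒ (2/493)^2 = +1]
  = (493/35)    [QR: 493 ≡ 1 mod 4, sign kept]
  = (3/35)    [493 ≡ 3 mod 35]
  = -(35/3)    [QR: both ≡ 3 mod 4, sign flips]
  = -(2/3)    [35 ≡ 2 mod 3]
  = (1/3)    [3 ≡ 3 mod 8 ⇒ (2/3) = -1]
  = 1    [(1/3) = 1]

1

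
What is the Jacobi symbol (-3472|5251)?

1

Reduce the numerator: -3472 ≡ 1779 (mod 5251), so (-3472|5251) = (1779|5251).
Both 1779 ≡ 3 and 5251 ≡ 3 (mod 4), so reciprocity gives (1779|5251) = -(5251|1779). Reduce: 5251 ≡ 1693 (mod 1779). Now have -(1693|1779).
1693 ≡ 1 (mod 4), so quadratic reciprocity gives (1693|1779) = (1779|1693). Reduce: 1779 ≡ 86 (mod 1693). Now have -(86|1693).
Factor out 2: 86 = 2·43. Since 1693 ≡ 5 (mod 8), (2|1693) = -1. Now have (43|1693).
1693 ≡ 1 (mod 4), so quadratic reciprocity gives (43|1693) = (1693|43). Reduce: 1693 ≡ 16 (mod 43). Now have (16|43).
Factor out 2: 16 = 2^4. Since 43 ≡ 3 (mod 8), (2|43) = -1, and (2|43)^4 = +1. Now have (1|43).
(1|43) = 1. Collecting the sign factors: 1.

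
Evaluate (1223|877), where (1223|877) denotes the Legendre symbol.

(1223|877)
  = (346|877)    [1223 ≡ 346 mod 877]
  = -(173|877)    [877 ≡ 5 mod 8 ⇒ (2|877) = -1]
  = -(877|173)    [QR: 173 ≡ 1 mod 4, sign kept]
  = -(12|173)    [877 ≡ 12 mod 173]
  = -(3|173)    [173 ≡ 5 mod 8 ⇒ (2|173)^2 = +1]
  = -(173|3)    [QR: 173 ≡ 1 mod 4, sign kept]
  = -(2|3)    [173 ≡ 2 mod 3]
  = (1|3)    [3 ≡ 3 mod 8 ⇒ (2|3) = -1]
  = 1    [(1|3) = 1]

1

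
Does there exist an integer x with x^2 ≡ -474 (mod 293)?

(-474|293)
  = (112|293)    [-474 ≡ 112 mod 293]
  = (7|293)    [293 ≡ 5 mod 8 ⇒ (2|293)^4 = +1]
  = (293|7)    [QR: 293 ≡ 1 mod 4, sign kept]
  = (6|7)    [293 ≡ 6 mod 7]
  = (3|7)    [7 ≡ 7 mod 8 ⇒ (2|7) = +1]
  = -(7|3)    [QR: both ≡ 3 mod 4, sign flips]
  = -(1|3)    [7 ≡ 1 mod 3]
  = -1    [(1|3) = 1]
(-474|293) = -1, and 293 is prime, so -474 is not a quadratic residue mod 293.

no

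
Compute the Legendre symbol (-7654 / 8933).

(-7654 / 8933)
  = (7654 / 8933)    [8933 ≡ 1 mod 4 ⇒ (-1 / 8933) = +1]
  = -(3827 / 8933)    [8933 ≡ 5 mod 8 ⇒ (2 / 8933) = -1]
  = -(8933 / 3827)    [QR: 8933 ≡ 1 mod 4, sign kept]
  = -(1279 / 3827)    [8933 ≡ 1279 mod 3827]
  = (3827 / 1279)    [QR: both ≡ 3 mod 4, sign flips]
  = (1269 / 1279)    [3827 ≡ 1269 mod 1279]
  = (1279 / 1269)    [QR: 1269 ≡ 1 mod 4, sign kept]
  = (10 / 1269)    [1279 ≡ 10 mod 1269]
  = -(5 / 1269)    [1269 ≡ 5 mod 8 ⇒ (2 / 1269) = -1]
  = -(1269 / 5)    [QR: 5 ≡ 1 mod 4, sign kept]
  = -(4 / 5)    [1269 ≡ 4 mod 5]
  = -(1 / 5)    [5 ≡ 5 mod 8 ⇒ (2 / 5)^2 = +1]
  = -1    [(1 / 5) = 1]

-1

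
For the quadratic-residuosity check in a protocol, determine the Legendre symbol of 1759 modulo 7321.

1

(1759 / 7321)
  = (7321 / 1759)    [QR: 7321 ≡ 1 mod 4, sign kept]
  = (285 / 1759)    [7321 ≡ 285 mod 1759]
  = (1759 / 285)    [QR: 285 ≡ 1 mod 4, sign kept]
  = (49 / 285)    [1759 ≡ 49 mod 285]
  = (285 / 49)    [QR: 49 ≡ 1 mod 4, sign kept]
  = (40 / 49)    [285 ≡ 40 mod 49]
  = (5 / 49)    [49 ≡ 1 mod 8 ⇒ (2 / 49)^3 = +1]
  = (49 / 5)    [QR: 5 ≡ 1 mod 4, sign kept]
  = (4 / 5)    [49 ≡ 4 mod 5]
  = (1 / 5)    [5 ≡ 5 mod 8 ⇒ (2 / 5)^2 = +1]
  = 1    [(1 / 5) = 1]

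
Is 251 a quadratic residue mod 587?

no

Both 251 ≡ 3 and 587 ≡ 3 (mod 4), so reciprocity gives (251/587) = -(587/251). Reduce: 587 ≡ 85 (mod 251). Now have -(85/251).
85 ≡ 1 (mod 4), so quadratic reciprocity gives (85/251) = (251/85). Reduce: 251 ≡ 81 (mod 85). Now have -(81/85).
81 ≡ 1 (mod 4), so quadratic reciprocity gives (81/85) = (85/81). Reduce: 85 ≡ 4 (mod 81). Now have -(4/81).
Factor out 2: 4 = 2^2. Since 81 ≡ 1 (mod 8), (2/81) = +1, and (2/81)^2 = +1. Now have -(1/81).
(1/81) = 1. Collecting the sign factors: -1.
The Legendre symbol is -1, so x^2 ≡ 251 (mod 587) has no solution.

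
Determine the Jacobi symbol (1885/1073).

Reduce the numerator: 1885 ≡ 812 (mod 1073), so (1885/1073) = (812/1073).
Factor out 2: 812 = 2^2·203. Since 1073 ≡ 1 (mod 8), (2/1073) = +1, and (2/1073)^2 = +1. Now have (203/1073).
1073 ≡ 1 (mod 4), so quadratic reciprocity gives (203/1073) = (1073/203). Reduce: 1073 ≡ 58 (mod 203). Now have (58/203).
Factor out 2: 58 = 2·29. Since 203 ≡ 3 (mod 8), (2/203) = -1. Now have -(29/203).
29 ≡ 1 (mod 4), so quadratic reciprocity gives (29/203) = (203/29). Reduce: 203 ≡ 0 (mod 29). Now have -(0/29).
The numerator is now 0 with denominator 29 > 1: the symbol is 0.

0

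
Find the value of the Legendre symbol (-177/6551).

-1

Reduce the numerator: -177 ≡ 6374 (mod 6551), so (-177/6551) = (6374/6551).
Factor out 2: 6374 = 2·3187. Since 6551 ≡ 7 (mod 8), (2/6551) = +1. Now have (3187/6551).
Both 3187 ≡ 3 and 6551 ≡ 3 (mod 4), so reciprocity gives (3187/6551) = -(6551/3187). Reduce: 6551 ≡ 177 (mod 3187). Now have -(177/3187).
177 ≡ 1 (mod 4), so quadratic reciprocity gives (177/3187) = (3187/177). Reduce: 3187 ≡ 1 (mod 177). Now have -(1/177).
(1/177) = 1. Collecting the sign factors: -1.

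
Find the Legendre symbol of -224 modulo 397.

1

(-224|397)
  = (224|397)    [397 ≡ 1 mod 4 ⇒ (-1|397) = +1]
  = -(7|397)    [397 ≡ 5 mod 8 ⇒ (2|397)^5 = -1]
  = -(397|7)    [QR: 397 ≡ 1 mod 4, sign kept]
  = -(5|7)    [397 ≡ 5 mod 7]
  = -(7|5)    [QR: 5 ≡ 1 mod 4, sign kept]
  = -(2|5)    [7 ≡ 2 mod 5]
  = (1|5)    [5 ≡ 5 mod 8 ⇒ (2|5) = -1]
  = 1    [(1|5) = 1]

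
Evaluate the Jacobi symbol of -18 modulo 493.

-1

Reduce the numerator: -18 ≡ 475 (mod 493), so (-18/493) = (475/493).
493 ≡ 1 (mod 4), so quadratic reciprocity gives (475/493) = (493/475). Reduce: 493 ≡ 18 (mod 475). Now have (18/475).
Factor out 2: 18 = 2·9. Since 475 ≡ 3 (mod 8), (2/475) = -1. Now have -(9/475).
9 ≡ 1 (mod 4), so quadratic reciprocity gives (9/475) = (475/9). Reduce: 475 ≡ 7 (mod 9). Now have -(7/9).
9 ≡ 1 (mod 4), so quadratic reciprocity gives (7/9) = (9/7). Reduce: 9 ≡ 2 (mod 7). Now have -(2/7).
Factor out 2: 2 = 2. Since 7 ≡ 7 (mod 8), (2/7) = +1. Now have -(1/7).
(1/7) = 1. Collecting the sign factors: -1.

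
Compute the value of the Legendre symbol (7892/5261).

(7892/5261)
  = (2631/5261)    [7892 ≡ 2631 mod 5261]
  = (5261/2631)    [QR: 5261 ≡ 1 mod 4, sign kept]
  = (2630/2631)    [5261 ≡ 2630 mod 2631]
  = (1315/2631)    [2631 ≡ 7 mod 8 ⇒ (2/2631) = +1]
  = -(2631/1315)    [QR: both ≡ 3 mod 4, sign flips]
  = -(1/1315)    [2631 ≡ 1 mod 1315]
  = -1    [(1/1315) = 1]

-1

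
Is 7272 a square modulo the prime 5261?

Reduce the numerator: 7272 ≡ 2011 (mod 5261), so (7272/5261) = (2011/5261).
5261 ≡ 1 (mod 4), so quadratic reciprocity gives (2011/5261) = (5261/2011). Reduce: 5261 ≡ 1239 (mod 2011). Now have (1239/2011).
Both 1239 ≡ 3 and 2011 ≡ 3 (mod 4), so reciprocity gives (1239/2011) = -(2011/1239). Reduce: 2011 ≡ 772 (mod 1239). Now have -(772/1239).
Factor out 2: 772 = 2^2·193. Since 1239 ≡ 7 (mod 8), (2/1239) = +1, and (2/1239)^2 = +1. Now have -(193/1239).
193 ≡ 1 (mod 4), so quadratic reciprocity gives (193/1239) = (1239/193). Reduce: 1239 ≡ 81 (mod 193). Now have -(81/193).
81 ≡ 1 (mod 4), so quadratic reciprocity gives (81/193) = (193/81). Reduce: 193 ≡ 31 (mod 81). Now have -(31/81).
81 ≡ 1 (mod 4), so quadratic reciprocity gives (31/81) = (81/31). Reduce: 81 ≡ 19 (mod 31). Now have -(19/31).
Both 19 ≡ 3 and 31 ≡ 3 (mod 4), so reciprocity gives (19/31) = -(31/19). Reduce: 31 ≡ 12 (mod 19). Now have (12/19).
Factor out 2: 12 = 2^2·3. Since 19 ≡ 3 (mod 8), (2/19) = -1, and (2/19)^2 = +1. Now have (3/19).
Both 3 ≡ 3 and 19 ≡ 3 (mod 4), so reciprocity gives (3/19) = -(19/3). Reduce: 19 ≡ 1 (mod 3). Now have -(1/3).
(1/3) = 1. Collecting the sign factors: -1.
The Legendre symbol is -1, so x^2 ≡ 7272 (mod 5261) has no solution.

no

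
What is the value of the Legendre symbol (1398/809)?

-1

(1398/809)
  = (589/809)    [1398 ≡ 589 mod 809]
  = (809/589)    [QR: 589 ≡ 1 mod 4, sign kept]
  = (220/589)    [809 ≡ 220 mod 589]
  = (55/589)    [589 ≡ 5 mod 8 ⇒ (2/589)^2 = +1]
  = (589/55)    [QR: 589 ≡ 1 mod 4, sign kept]
  = (39/55)    [589 ≡ 39 mod 55]
  = -(55/39)    [QR: both ≡ 3 mod 4, sign flips]
  = -(16/39)    [55 ≡ 16 mod 39]
  = -(1/39)    [39 ≡ 7 mod 8 ⇒ (2/39)^4 = +1]
  = -1    [(1/39) = 1]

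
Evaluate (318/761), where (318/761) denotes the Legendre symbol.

Factor out 2: 318 = 2·159. Since 761 ≡ 1 (mod 8), (2/761) = +1. Now have (159/761).
761 ≡ 1 (mod 4), so quadratic reciprocity gives (159/761) = (761/159). Reduce: 761 ≡ 125 (mod 159). Now have (125/159).
125 ≡ 1 (mod 4), so quadratic reciprocity gives (125/159) = (159/125). Reduce: 159 ≡ 34 (mod 125). Now have (34/125).
Factor out 2: 34 = 2·17. Since 125 ≡ 5 (mod 8), (2/125) = -1. Now have -(17/125).
17 ≡ 1 (mod 4), so quadratic reciprocity gives (17/125) = (125/17). Reduce: 125 ≡ 6 (mod 17). Now have -(6/17).
Factor out 2: 6 = 2·3. Since 17 ≡ 1 (mod 8), (2/17) = +1. Now have -(3/17).
17 ≡ 1 (mod 4), so quadratic reciprocity gives (3/17) = (17/3). Reduce: 17 ≡ 2 (mod 3). Now have -(2/3).
Factor out 2: 2 = 2. Since 3 ≡ 3 (mod 8), (2/3) = -1. Now have (1/3).
(1/3) = 1. Collecting the sign factors: 1.

1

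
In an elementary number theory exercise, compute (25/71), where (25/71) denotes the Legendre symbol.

1

(25/71)
  = (71/25)    [QR: 25 ≡ 1 mod 4, sign kept]
  = (21/25)    [71 ≡ 21 mod 25]
  = (25/21)    [QR: 21 ≡ 1 mod 4, sign kept]
  = (4/21)    [25 ≡ 4 mod 21]
  = (1/21)    [21 ≡ 5 mod 8 ⇒ (2/21)^2 = +1]
  = 1    [(1/21) = 1]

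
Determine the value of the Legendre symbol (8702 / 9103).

(8702 / 9103)
  = (4351 / 9103)    [9103 ≡ 7 mod 8 ⇒ (2 / 9103) = +1]
  = -(9103 / 4351)    [QR: both ≡ 3 mod 4, sign flips]
  = -(401 / 4351)    [9103 ≡ 401 mod 4351]
  = -(4351 / 401)    [QR: 401 ≡ 1 mod 4, sign kept]
  = -(341 / 401)    [4351 ≡ 341 mod 401]
  = -(401 / 341)    [QR: 341 ≡ 1 mod 4, sign kept]
  = -(60 / 341)    [401 ≡ 60 mod 341]
  = -(15 / 341)    [341 ≡ 5 mod 8 ⇒ (2 / 341)^2 = +1]
  = -(341 / 15)    [QR: 341 ≡ 1 mod 4, sign kept]
  = -(11 / 15)    [341 ≡ 11 mod 15]
  = (15 / 11)    [QR: both ≡ 3 mod 4, sign flips]
  = (4 / 11)    [15 ≡ 4 mod 11]
  = (1 / 11)    [11 ≡ 3 mod 8 ⇒ (2 / 11)^2 = +1]
  = 1    [(1 / 11) = 1]

1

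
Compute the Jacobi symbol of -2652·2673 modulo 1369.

1

By multiplicativity, (-2652·2673/1369) = (-2652/1369)·(2673/1369).
First factor (-2652/1369):
Pull out -1: (-2652/1369) = (-1/1369)·(2652/1369). Since 1369 ≡ 1 (mod 4), (-1/1369) = +1. Now have (2652/1369).
Reduce the numerator: 2652 ≡ 1283 (mod 1369), so (2652/1369) = (1283/1369).
1369 ≡ 1 (mod 4), so quadratic reciprocity gives (1283/1369) = (1369/1283). Reduce: 1369 ≡ 86 (mod 1283). Now have (86/1283).
Factor out 2: 86 = 2·43. Since 1283 ≡ 3 (mod 8), (2/1283) = -1. Now have -(43/1283).
Both 43 ≡ 3 and 1283 ≡ 3 (mod 4), so reciprocity gives (43/1283) = -(1283/43). Reduce: 1283 ≡ 36 (mod 43). Now have (36/43).
Factor out 2: 36 = 2^2·9. Since 43 ≡ 3 (mod 8), (2/43) = -1, and (2/43)^2 = +1. Now have (9/43).
9 ≡ 1 (mod 4), so quadratic reciprocity gives (9/43) = (43/9). Reduce: 43 ≡ 7 (mod 9). Now have (7/9).
9 ≡ 1 (mod 4), so quadratic reciprocity gives (7/9) = (9/7). Reduce: 9 ≡ 2 (mod 7). Now have (2/7).
Factor out 2: 2 = 2. Since 7 ≡ 7 (mod 8), (2/7) = +1. Now have (1/7).
(1/7) = 1. Collecting the sign factors: 1.
Second factor (2673/1369):
Reduce the numerator: 2673 ≡ 1304 (mod 1369), so (2673/1369) = (1304/1369).
Factor out 2: 1304 = 2^3·163. Since 1369 ≡ 1 (mod 8), (2/1369) = +1, and (2/1369)^3 = +1. Now have (163/1369).
1369 ≡ 1 (mod 4), so quadratic reciprocity gives (163/1369) = (1369/163). Reduce: 1369 ≡ 65 (mod 163). Now have (65/163).
65 ≡ 1 (mod 4), so quadratic reciprocity gives (65/163) = (163/65). Reduce: 163 ≡ 33 (mod 65). Now have (33/65).
33 ≡ 1 (mod 4), so quadratic reciprocity gives (33/65) = (65/33). Reduce: 65 ≡ 32 (mod 33). Now have (32/33).
Factor out 2: 32 = 2^5. Since 33 ≡ 1 (mod 8), (2/33) = +1, and (2/33)^5 = +1. Now have (1/33).
(1/33) = 1. Collecting the sign factors: 1.
Product: (1)·(1) = 1.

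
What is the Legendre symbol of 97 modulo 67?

-1

(97|67)
  = (30|67)    [97 ≡ 30 mod 67]
  = -(15|67)    [67 ≡ 3 mod 8 ⇒ (2|67) = -1]
  = (67|15)    [QR: both ≡ 3 mod 4, sign flips]
  = (7|15)    [67 ≡ 7 mod 15]
  = -(15|7)    [QR: both ≡ 3 mod 4, sign flips]
  = -(1|7)    [15 ≡ 1 mod 7]
  = -1    [(1|7) = 1]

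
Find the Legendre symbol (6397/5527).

Reduce the numerator: 6397 ≡ 870 (mod 5527), so (6397/5527) = (870/5527).
Factor out 2: 870 = 2·435. Since 5527 ≡ 7 (mod 8), (2/5527) = +1. Now have (435/5527).
Both 435 ≡ 3 and 5527 ≡ 3 (mod 4), so reciprocity gives (435/5527) = -(5527/435). Reduce: 5527 ≡ 307 (mod 435). Now have -(307/435).
Both 307 ≡ 3 and 435 ≡ 3 (mod 4), so reciprocity gives (307/435) = -(435/307). Reduce: 435 ≡ 128 (mod 307). Now have (128/307).
Factor out 2: 128 = 2^7. Since 307 ≡ 3 (mod 8), (2/307) = -1, and (2/307)^7 = -1. Now have -(1/307).
(1/307) = 1. Collecting the sign factors: -1.

-1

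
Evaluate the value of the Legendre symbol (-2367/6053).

1

Reduce the numerator: -2367 ≡ 3686 (mod 6053), so (-2367/6053) = (3686/6053).
Factor out 2: 3686 = 2·1843. Since 6053 ≡ 5 (mod 8), (2/6053) = -1. Now have -(1843/6053).
6053 ≡ 1 (mod 4), so quadratic reciprocity gives (1843/6053) = (6053/1843). Reduce: 6053 ≡ 524 (mod 1843). Now have -(524/1843).
Factor out 2: 524 = 2^2·131. Since 1843 ≡ 3 (mod 8), (2/1843) = -1, and (2/1843)^2 = +1. Now have -(131/1843).
Both 131 ≡ 3 and 1843 ≡ 3 (mod 4), so reciprocity gives (131/1843) = -(1843/131). Reduce: 1843 ≡ 9 (mod 131). Now have (9/131).
9 ≡ 1 (mod 4), so quadratic reciprocity gives (9/131) = (131/9). Reduce: 131 ≡ 5 (mod 9). Now have (5/9).
5 ≡ 1 (mod 4), so quadratic reciprocity gives (5/9) = (9/5). Reduce: 9 ≡ 4 (mod 5). Now have (4/5).
Factor out 2: 4 = 2^2. Since 5 ≡ 5 (mod 8), (2/5) = -1, and (2/5)^2 = +1. Now have (1/5).
(1/5) = 1. Collecting the sign factors: 1.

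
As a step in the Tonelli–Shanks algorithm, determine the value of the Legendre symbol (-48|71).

Reduce the numerator: -48 ≡ 23 (mod 71), so (-48|71) = (23|71).
Both 23 ≡ 3 and 71 ≡ 3 (mod 4), so reciprocity gives (23|71) = -(71|23). Reduce: 71 ≡ 2 (mod 23). Now have -(2|23).
Factor out 2: 2 = 2. Since 23 ≡ 7 (mod 8), (2|23) = +1. Now have -(1|23).
(1|23) = 1. Collecting the sign factors: -1.

-1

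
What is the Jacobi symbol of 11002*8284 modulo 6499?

By multiplicativity, (11002·8284 / 6499) = (11002 / 6499)·(8284 / 6499).
First factor (11002 / 6499):
(11002 / 6499)
  = (4503 / 6499)    [11002 ≡ 4503 mod 6499]
  = -(6499 / 4503)    [QR: both ≡ 3 mod 4, sign flips]
  = -(1996 / 4503)    [6499 ≡ 1996 mod 4503]
  = -(499 / 4503)    [4503 ≡ 7 mod 8 ⇒ (2 / 4503)^2 = +1]
  = (4503 / 499)    [QR: both ≡ 3 mod 4, sign flips]
  = (12 / 499)    [4503 ≡ 12 mod 499]
  = (3 / 499)    [499 ≡ 3 mod 8 ⇒ (2 / 499)^2 = +1]
  = -(499 / 3)    [QR: both ≡ 3 mod 4, sign flips]
  = -(1 / 3)    [499 ≡ 1 mod 3]
  = -1    [(1 / 3) = 1]
Second factor (8284 / 6499):
(8284 / 6499)
  = (1785 / 6499)    [8284 ≡ 1785 mod 6499]
  = (6499 / 1785)    [QR: 1785 ≡ 1 mod 4, sign kept]
  = (1144 / 1785)    [6499 ≡ 1144 mod 1785]
  = (143 / 1785)    [1785 ≡ 1 mod 8 ⇒ (2 / 1785)^3 = +1]
  = (1785 / 143)    [QR: 1785 ≡ 1 mod 4, sign kept]
  = (69 / 143)    [1785 ≡ 69 mod 143]
  = (143 / 69)    [QR: 69 ≡ 1 mod 4, sign kept]
  = (5 / 69)    [143 ≡ 5 mod 69]
  = (69 / 5)    [QR: 5 ≡ 1 mod 4, sign kept]
  = (4 / 5)    [69 ≡ 4 mod 5]
  = (1 / 5)    [5 ≡ 5 mod 8 ⇒ (2 / 5)^2 = +1]
  = 1    [(1 / 5) = 1]
Product: (-1)·(1) = -1.

-1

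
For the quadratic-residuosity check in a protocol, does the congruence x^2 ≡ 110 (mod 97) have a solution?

no

Reduce the numerator: 110 ≡ 13 (mod 97), so (110/97) = (13/97).
13 ≡ 1 (mod 4), so quadratic reciprocity gives (13/97) = (97/13). Reduce: 97 ≡ 6 (mod 13). Now have (6/13).
Factor out 2: 6 = 2·3. Since 13 ≡ 5 (mod 8), (2/13) = -1. Now have -(3/13).
13 ≡ 1 (mod 4), so quadratic reciprocity gives (3/13) = (13/3). Reduce: 13 ≡ 1 (mod 3). Now have -(1/3).
(1/3) = 1. Collecting the sign factors: -1.
(110/97) = -1, and 97 is prime, so 110 is not a quadratic residue mod 97.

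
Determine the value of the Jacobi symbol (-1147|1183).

(-1147|1183)
  = (36|1183)    [-1147 ≡ 36 mod 1183]
  = (9|1183)    [1183 ≡ 7 mod 8 ⇒ (2|1183)^2 = +1]
  = (1183|9)    [QR: 9 ≡ 1 mod 4, sign kept]
  = (4|9)    [1183 ≡ 4 mod 9]
  = (1|9)    [9 ≡ 1 mod 8 ⇒ (2|9)^2 = +1]
  = 1    [(1|9) = 1]

1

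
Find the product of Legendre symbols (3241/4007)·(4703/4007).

-1

By multiplicativity, (3241·4703/4007) = (3241/4007)·(4703/4007).
First factor (3241/4007):
(3241/4007)
  = (4007/3241)    [QR: 3241 ≡ 1 mod 4, sign kept]
  = (766/3241)    [4007 ≡ 766 mod 3241]
  = (383/3241)    [3241 ≡ 1 mod 8 ⇒ (2/3241) = +1]
  = (3241/383)    [QR: 3241 ≡ 1 mod 4, sign kept]
  = (177/383)    [3241 ≡ 177 mod 383]
  = (383/177)    [QR: 177 ≡ 1 mod 4, sign kept]
  = (29/177)    [383 ≡ 29 mod 177]
  = (177/29)    [QR: 29 ≡ 1 mod 4, sign kept]
  = (3/29)    [177 ≡ 3 mod 29]
  = (29/3)    [QR: 29 ≡ 1 mod 4, sign kept]
  = (2/3)    [29 ≡ 2 mod 3]
  = -(1/3)    [3 ≡ 3 mod 8 ⇒ (2/3) = -1]
  = -1    [(1/3) = 1]
Second factor (4703/4007):
(4703/4007)
  = (696/4007)    [4703 ≡ 696 mod 4007]
  = (87/4007)    [4007 ≡ 7 mod 8 ⇒ (2/4007)^3 = +1]
  = -(4007/87)    [QR: both ≡ 3 mod 4, sign flips]
  = -(5/87)    [4007 ≡ 5 mod 87]
  = -(87/5)    [QR: 5 ≡ 1 mod 4, sign kept]
  = -(2/5)    [87 ≡ 2 mod 5]
  = (1/5)    [5 ≡ 5 mod 8 ⇒ (2/5) = -1]
  = 1    [(1/5) = 1]
Product: (-1)·(1) = -1.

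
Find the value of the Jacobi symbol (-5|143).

1

(-5|143)
  = (138|143)    [-5 ≡ 138 mod 143]
  = (69|143)    [143 ≡ 7 mod 8 ⇒ (2|143) = +1]
  = (143|69)    [QR: 69 ≡ 1 mod 4, sign kept]
  = (5|69)    [143 ≡ 5 mod 69]
  = (69|5)    [QR: 5 ≡ 1 mod 4, sign kept]
  = (4|5)    [69 ≡ 4 mod 5]
  = (1|5)    [5 ≡ 5 mod 8 ⇒ (2|5)^2 = +1]
  = 1    [(1|5) = 1]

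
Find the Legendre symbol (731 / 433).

-1

Reduce the numerator: 731 ≡ 298 (mod 433), so (731 / 433) = (298 / 433).
Factor out 2: 298 = 2·149. Since 433 ≡ 1 (mod 8), (2 / 433) = +1. Now have (149 / 433).
149 ≡ 1 (mod 4), so quadratic reciprocity gives (149 / 433) = (433 / 149). Reduce: 433 ≡ 135 (mod 149). Now have (135 / 149).
149 ≡ 1 (mod 4), so quadratic reciprocity gives (135 / 149) = (149 / 135). Reduce: 149 ≡ 14 (mod 135). Now have (14 / 135).
Factor out 2: 14 = 2·7. Since 135 ≡ 7 (mod 8), (2 / 135) = +1. Now have (7 / 135).
Both 7 ≡ 3 and 135 ≡ 3 (mod 4), so reciprocity gives (7 / 135) = -(135 / 7). Reduce: 135 ≡ 2 (mod 7). Now have -(2 / 7).
Factor out 2: 2 = 2. Since 7 ≡ 7 (mod 8), (2 / 7) = +1. Now have -(1 / 7).
(1 / 7) = 1. Collecting the sign factors: -1.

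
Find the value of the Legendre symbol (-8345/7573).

1

Pull out -1: (-8345/7573) = (-1/7573)·(8345/7573). Since 7573 ≡ 1 (mod 4), (-1/7573) = +1. Now have (8345/7573).
Reduce the numerator: 8345 ≡ 772 (mod 7573), so (8345/7573) = (772/7573).
Factor out 2: 772 = 2^2·193. Since 7573 ≡ 5 (mod 8), (2/7573) = -1, and (2/7573)^2 = +1. Now have (193/7573).
193 ≡ 1 (mod 4), so quadratic reciprocity gives (193/7573) = (7573/193). Reduce: 7573 ≡ 46 (mod 193). Now have (46/193).
Factor out 2: 46 = 2·23. Since 193 ≡ 1 (mod 8), (2/193) = +1. Now have (23/193).
193 ≡ 1 (mod 4), so quadratic reciprocity gives (23/193) = (193/23). Reduce: 193 ≡ 9 (mod 23). Now have (9/23).
9 ≡ 1 (mod 4), so quadratic reciprocity gives (9/23) = (23/9). Reduce: 23 ≡ 5 (mod 9). Now have (5/9).
5 ≡ 1 (mod 4), so quadratic reciprocity gives (5/9) = (9/5). Reduce: 9 ≡ 4 (mod 5). Now have (4/5).
Factor out 2: 4 = 2^2. Since 5 ≡ 5 (mod 8), (2/5) = -1, and (2/5)^2 = +1. Now have (1/5).
(1/5) = 1. Collecting the sign factors: 1.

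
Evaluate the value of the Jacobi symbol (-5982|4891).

(-5982|4891)
  = (3800|4891)    [-5982 ≡ 3800 mod 4891]
  = -(475|4891)    [4891 ≡ 3 mod 8 ⇒ (2|4891)^3 = -1]
  = (4891|475)    [QR: both ≡ 3 mod 4, sign flips]
  = (141|475)    [4891 ≡ 141 mod 475]
  = (475|141)    [QR: 141 ≡ 1 mod 4, sign kept]
  = (52|141)    [475 ≡ 52 mod 141]
  = (13|141)    [141 ≡ 5 mod 8 ⇒ (2|141)^2 = +1]
  = (141|13)    [QR: 13 ≡ 1 mod 4, sign kept]
  = (11|13)    [141 ≡ 11 mod 13]
  = (13|11)    [QR: 13 ≡ 1 mod 4, sign kept]
  = (2|11)    [13 ≡ 2 mod 11]
  = -(1|11)    [11 ≡ 3 mod 8 ⇒ (2|11) = -1]
  = -1    [(1|11) = 1]

-1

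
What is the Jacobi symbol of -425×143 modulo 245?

By multiplicativity, (-425·143 / 245) = (-425 / 245)·(143 / 245).
First factor (-425 / 245):
Reduce the numerator: -425 ≡ 65 (mod 245), so (-425 / 245) = (65 / 245).
65 ≡ 1 (mod 4), so quadratic reciprocity gives (65 / 245) = (245 / 65). Reduce: 245 ≡ 50 (mod 65). Now have (50 / 65).
Factor out 2: 50 = 2·25. Since 65 ≡ 1 (mod 8), (2 / 65) = +1. Now have (25 / 65).
25 ≡ 1 (mod 4), so quadratic reciprocity gives (25 / 65) = (65 / 25). Reduce: 65 ≡ 15 (mod 25). Now have (15 / 25).
25 ≡ 1 (mod 4), so quadratic reciprocity gives (15 / 25) = (25 / 15). Reduce: 25 ≡ 10 (mod 15). Now have (10 / 15).
Factor out 2: 10 = 2·5. Since 15 ≡ 7 (mod 8), (2 / 15) = +1. Now have (5 / 15).
5 ≡ 1 (mod 4), so quadratic reciprocity gives (5 / 15) = (15 / 5). Reduce: 15 ≡ 0 (mod 5). Now have (0 / 5).
The numerator is now 0 with denominator 5 > 1: the symbol is 0.
Second factor (143 / 245):
245 ≡ 1 (mod 4), so quadratic reciprocity gives (143 / 245) = (245 / 143). Reduce: 245 ≡ 102 (mod 143). Now have (102 / 143).
Factor out 2: 102 = 2·51. Since 143 ≡ 7 (mod 8), (2 / 143) = +1. Now have (51 / 143).
Both 51 ≡ 3 and 143 ≡ 3 (mod 4), so reciprocity gives (51 / 143) = -(143 / 51). Reduce: 143 ≡ 41 (mod 51). Now have -(41 / 51).
41 ≡ 1 (mod 4), so quadratic reciprocity gives (41 / 51) = (51 / 41). Reduce: 51 ≡ 10 (mod 41). Now have -(10 / 41).
Factor out 2: 10 = 2·5. Since 41 ≡ 1 (mod 8), (2 / 41) = +1. Now have -(5 / 41).
5 ≡ 1 (mod 4), so quadratic reciprocity gives (5 / 41) = (41 / 5). Reduce: 41 ≡ 1 (mod 5). Now have -(1 / 5).
(1 / 5) = 1. Collecting the sign factors: -1.
Product: (0)·(-1) = 0.

0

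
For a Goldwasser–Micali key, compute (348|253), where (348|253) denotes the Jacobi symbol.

Reduce the numerator: 348 ≡ 95 (mod 253), so (348|253) = (95|253).
253 ≡ 1 (mod 4), so quadratic reciprocity gives (95|253) = (253|95). Reduce: 253 ≡ 63 (mod 95). Now have (63|95).
Both 63 ≡ 3 and 95 ≡ 3 (mod 4), so reciprocity gives (63|95) = -(95|63). Reduce: 95 ≡ 32 (mod 63). Now have -(32|63).
Factor out 2: 32 = 2^5. Since 63 ≡ 7 (mod 8), (2|63) = +1, and (2|63)^5 = +1. Now have -(1|63).
(1|63) = 1. Collecting the sign factors: -1.

-1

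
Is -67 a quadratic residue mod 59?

yes

Pull out -1: (-67|59) = (-1|59)·(67|59). Since 59 ≡ 3 (mod 4), (-1|59) = -1. Now have -(67|59).
Reduce the numerator: 67 ≡ 8 (mod 59), so (67|59) = (8|59).
Factor out 2: 8 = 2^3. Since 59 ≡ 3 (mod 8), (2|59) = -1, and (2|59)^3 = -1. Now have (1|59).
(1|59) = 1. Collecting the sign factors: 1.
(-67|59) = 1, and 59 is prime, so -67 is a quadratic residue mod 59.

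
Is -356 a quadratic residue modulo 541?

Reduce the numerator: -356 ≡ 185 (mod 541), so (-356/541) = (185/541).
185 ≡ 1 (mod 4), so quadratic reciprocity gives (185/541) = (541/185). Reduce: 541 ≡ 171 (mod 185). Now have (171/185).
185 ≡ 1 (mod 4), so quadratic reciprocity gives (171/185) = (185/171). Reduce: 185 ≡ 14 (mod 171). Now have (14/171).
Factor out 2: 14 = 2·7. Since 171 ≡ 3 (mod 8), (2/171) = -1. Now have -(7/171).
Both 7 ≡ 3 and 171 ≡ 3 (mod 4), so reciprocity gives (7/171) = -(171/7). Reduce: 171 ≡ 3 (mod 7). Now have (3/7).
Both 3 ≡ 3 and 7 ≡ 3 (mod 4), so reciprocity gives (3/7) = -(7/3). Reduce: 7 ≡ 1 (mod 3). Now have -(1/3).
(1/3) = 1. Collecting the sign factors: -1.
The Legendre symbol is -1, so x^2 ≡ -356 (mod 541) has no solution.

no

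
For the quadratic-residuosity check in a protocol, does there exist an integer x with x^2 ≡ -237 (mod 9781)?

yes

(-237/9781)
  = (9544/9781)    [-237 ≡ 9544 mod 9781]
  = -(1193/9781)    [9781 ≡ 5 mod 8 ⇒ (2/9781)^3 = -1]
  = -(9781/1193)    [QR: 1193 ≡ 1 mod 4, sign kept]
  = -(237/1193)    [9781 ≡ 237 mod 1193]
  = -(1193/237)    [QR: 237 ≡ 1 mod 4, sign kept]
  = -(8/237)    [1193 ≡ 8 mod 237]
  = (1/237)    [237 ≡ 5 mod 8 ⇒ (2/237)^3 = -1]
  = 1    [(1/237) = 1]
(-237/9781) = 1, and 9781 is prime, so -237 is a quadratic residue mod 9781.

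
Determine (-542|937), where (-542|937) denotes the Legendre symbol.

1

Pull out -1: (-542|937) = (-1|937)·(542|937). Since 937 ≡ 1 (mod 4), (-1|937) = +1. Now have (542|937).
Factor out 2: 542 = 2·271. Since 937 ≡ 1 (mod 8), (2|937) = +1. Now have (271|937).
937 ≡ 1 (mod 4), so quadratic reciprocity gives (271|937) = (937|271). Reduce: 937 ≡ 124 (mod 271). Now have (124|271).
Factor out 2: 124 = 2^2·31. Since 271 ≡ 7 (mod 8), (2|271) = +1, and (2|271)^2 = +1. Now have (31|271).
Both 31 ≡ 3 and 271 ≡ 3 (mod 4), so reciprocity gives (31|271) = -(271|31). Reduce: 271 ≡ 23 (mod 31). Now have -(23|31).
Both 23 ≡ 3 and 31 ≡ 3 (mod 4), so reciprocity gives (23|31) = -(31|23). Reduce: 31 ≡ 8 (mod 23). Now have (8|23).
Factor out 2: 8 = 2^3. Since 23 ≡ 7 (mod 8), (2|23) = +1, and (2|23)^3 = +1. Now have (1|23).
(1|23) = 1. Collecting the sign factors: 1.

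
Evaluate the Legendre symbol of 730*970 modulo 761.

By multiplicativity, (730·970|761) = (730|761)·(970|761).
First factor (730|761):
Factor out 2: 730 = 2·365. Since 761 ≡ 1 (mod 8), (2|761) = +1. Now have (365|761).
365 ≡ 1 (mod 4), so quadratic reciprocity gives (365|761) = (761|365). Reduce: 761 ≡ 31 (mod 365). Now have (31|365).
365 ≡ 1 (mod 4), so quadratic reciprocity gives (31|365) = (365|31). Reduce: 365 ≡ 24 (mod 31). Now have (24|31).
Factor out 2: 24 = 2^3·3. Since 31 ≡ 7 (mod 8), (2|31) = +1, and (2|31)^3 = +1. Now have (3|31).
Both 3 ≡ 3 and 31 ≡ 3 (mod 4), so reciprocity gives (3|31) = -(31|3). Reduce: 31 ≡ 1 (mod 3). Now have -(1|3).
(1|3) = 1. Collecting the sign factors: -1.
Second factor (970|761):
Reduce the numerator: 970 ≡ 209 (mod 761), so (970|761) = (209|761).
209 ≡ 1 (mod 4), so quadratic reciprocity gives (209|761) = (761|209). Reduce: 761 ≡ 134 (mod 209). Now have (134|209).
Factor out 2: 134 = 2·67. Since 209 ≡ 1 (mod 8), (2|209) = +1. Now have (67|209).
209 ≡ 1 (mod 4), so quadratic reciprocity gives (67|209) = (209|67). Reduce: 209 ≡ 8 (mod 67). Now have (8|67).
Factor out 2: 8 = 2^3. Since 67 ≡ 3 (mod 8), (2|67) = -1, and (2|67)^3 = -1. Now have -(1|67).
(1|67) = 1. Collecting the sign factors: -1.
Product: (-1)·(-1) = 1.

1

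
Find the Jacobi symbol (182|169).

0

(182|169)
  = (13|169)    [182 ≡ 13 mod 169]
  = (169|13)    [QR: 13 ≡ 1 mod 4, sign kept]
  = (0|13)    [169 ≡ 0 mod 13]
  = 0    [numerator 0, gcd > 1]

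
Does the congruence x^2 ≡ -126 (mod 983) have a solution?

no

(-126/983)
  = (857/983)    [-126 ≡ 857 mod 983]
  = (983/857)    [QR: 857 ≡ 1 mod 4, sign kept]
  = (126/857)    [983 ≡ 126 mod 857]
  = (63/857)    [857 ≡ 1 mod 8 ⇒ (2/857) = +1]
  = (857/63)    [QR: 857 ≡ 1 mod 4, sign kept]
  = (38/63)    [857 ≡ 38 mod 63]
  = (19/63)    [63 ≡ 7 mod 8 ⇒ (2/63) = +1]
  = -(63/19)    [QR: both ≡ 3 mod 4, sign flips]
  = -(6/19)    [63 ≡ 6 mod 19]
  = (3/19)    [19 ≡ 3 mod 8 ⇒ (2/19) = -1]
  = -(19/3)    [QR: both ≡ 3 mod 4, sign flips]
  = -(1/3)    [19 ≡ 1 mod 3]
  = -1    [(1/3) = 1]
The Legendre symbol is -1, so x^2 ≡ -126 (mod 983) has no solution.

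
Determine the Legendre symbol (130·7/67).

By multiplicativity, (130·7/67) = (130/67)·(7/67).
First factor (130/67):
(130/67)
  = (63/67)    [130 ≡ 63 mod 67]
  = -(67/63)    [QR: both ≡ 3 mod 4, sign flips]
  = -(4/63)    [67 ≡ 4 mod 63]
  = -(1/63)    [63 ≡ 7 mod 8 ⇒ (2/63)^2 = +1]
  = -1    [(1/63) = 1]
Second factor (7/67):
(7/67)
  = -(67/7)    [QR: both ≡ 3 mod 4, sign flips]
  = -(4/7)    [67 ≡ 4 mod 7]
  = -(1/7)    [7 ≡ 7 mod 8 ⇒ (2/7)^2 = +1]
  = -1    [(1/7) = 1]
Product: (-1)·(-1) = 1.

1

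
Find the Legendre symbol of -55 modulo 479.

Reduce the numerator: -55 ≡ 424 (mod 479), so (-55 / 479) = (424 / 479).
Factor out 2: 424 = 2^3·53. Since 479 ≡ 7 (mod 8), (2 / 479) = +1, and (2 / 479)^3 = +1. Now have (53 / 479).
53 ≡ 1 (mod 4), so quadratic reciprocity gives (53 / 479) = (479 / 53). Reduce: 479 ≡ 2 (mod 53). Now have (2 / 53).
Factor out 2: 2 = 2. Since 53 ≡ 5 (mod 8), (2 / 53) = -1. Now have -(1 / 53).
(1 / 53) = 1. Collecting the sign factors: -1.

-1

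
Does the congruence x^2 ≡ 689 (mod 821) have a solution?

689 ≡ 1 (mod 4), so quadratic reciprocity gives (689/821) = (821/689). Reduce: 821 ≡ 132 (mod 689). Now have (132/689).
Factor out 2: 132 = 2^2·33. Since 689 ≡ 1 (mod 8), (2/689) = +1, and (2/689)^2 = +1. Now have (33/689).
33 ≡ 1 (mod 4), so quadratic reciprocity gives (33/689) = (689/33). Reduce: 689 ≡ 29 (mod 33). Now have (29/33).
29 ≡ 1 (mod 4), so quadratic reciprocity gives (29/33) = (33/29). Reduce: 33 ≡ 4 (mod 29). Now have (4/29).
Factor out 2: 4 = 2^2. Since 29 ≡ 5 (mod 8), (2/29) = -1, and (2/29)^2 = +1. Now have (1/29).
(1/29) = 1. Collecting the sign factors: 1.
(689/821) = 1, and 821 is prime, so 689 is a quadratic residue mod 821.

yes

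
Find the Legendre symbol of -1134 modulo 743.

1

(-1134/743)
  = -(1134/743)    [743 ≡ 3 mod 4 ⇒ (-1/743) = -1]
  = -(391/743)    [1134 ≡ 391 mod 743]
  = (743/391)    [QR: both ≡ 3 mod 4, sign flips]
  = (352/391)    [743 ≡ 352 mod 391]
  = (11/391)    [391 ≡ 7 mod 8 ⇒ (2/391)^5 = +1]
  = -(391/11)    [QR: both ≡ 3 mod 4, sign flips]
  = -(6/11)    [391 ≡ 6 mod 11]
  = (3/11)    [11 ≡ 3 mod 8 ⇒ (2/11) = -1]
  = -(11/3)    [QR: both ≡ 3 mod 4, sign flips]
  = -(2/3)    [11 ≡ 2 mod 3]
  = (1/3)    [3 ≡ 3 mod 8 ⇒ (2/3) = -1]
  = 1    [(1/3) = 1]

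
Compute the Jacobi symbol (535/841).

1

841 ≡ 1 (mod 4), so quadratic reciprocity gives (535/841) = (841/535). Reduce: 841 ≡ 306 (mod 535). Now have (306/535).
Factor out 2: 306 = 2·153. Since 535 ≡ 7 (mod 8), (2/535) = +1. Now have (153/535).
153 ≡ 1 (mod 4), so quadratic reciprocity gives (153/535) = (535/153). Reduce: 535 ≡ 76 (mod 153). Now have (76/153).
Factor out 2: 76 = 2^2·19. Since 153 ≡ 1 (mod 8), (2/153) = +1, and (2/153)^2 = +1. Now have (19/153).
153 ≡ 1 (mod 4), so quadratic reciprocity gives (19/153) = (153/19). Reduce: 153 ≡ 1 (mod 19). Now have (1/19).
(1/19) = 1. Collecting the sign factors: 1.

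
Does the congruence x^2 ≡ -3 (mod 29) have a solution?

no

Pull out -1: (-3/29) = (-1/29)·(3/29). Since 29 ≡ 1 (mod 4), (-1/29) = +1. Now have (3/29).
29 ≡ 1 (mod 4), so quadratic reciprocity gives (3/29) = (29/3). Reduce: 29 ≡ 2 (mod 3). Now have (2/3).
Factor out 2: 2 = 2. Since 3 ≡ 3 (mod 8), (2/3) = -1. Now have -(1/3).
(1/3) = 1. Collecting the sign factors: -1.
The Legendre symbol is -1, so x^2 ≡ -3 (mod 29) has no solution.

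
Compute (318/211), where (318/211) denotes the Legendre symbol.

1

(318/211)
  = (107/211)    [318 ≡ 107 mod 211]
  = -(211/107)    [QR: both ≡ 3 mod 4, sign flips]
  = -(104/107)    [211 ≡ 104 mod 107]
  = (13/107)    [107 ≡ 3 mod 8 ⇒ (2/107)^3 = -1]
  = (107/13)    [QR: 13 ≡ 1 mod 4, sign kept]
  = (3/13)    [107 ≡ 3 mod 13]
  = (13/3)    [QR: 13 ≡ 1 mod 4, sign kept]
  = (1/3)    [13 ≡ 1 mod 3]
  = 1    [(1/3) = 1]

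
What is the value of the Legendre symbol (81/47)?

1

(81/47)
  = (34/47)    [81 ≡ 34 mod 47]
  = (17/47)    [47 ≡ 7 mod 8 ⇒ (2/47) = +1]
  = (47/17)    [QR: 17 ≡ 1 mod 4, sign kept]
  = (13/17)    [47 ≡ 13 mod 17]
  = (17/13)    [QR: 13 ≡ 1 mod 4, sign kept]
  = (4/13)    [17 ≡ 4 mod 13]
  = (1/13)    [13 ≡ 5 mod 8 ⇒ (2/13)^2 = +1]
  = 1    [(1/13) = 1]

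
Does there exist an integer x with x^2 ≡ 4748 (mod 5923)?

yes

(4748/5923)
  = (1187/5923)    [5923 ≡ 3 mod 8 ⇒ (2/5923)^2 = +1]
  = -(5923/1187)    [QR: both ≡ 3 mod 4, sign flips]
  = -(1175/1187)    [5923 ≡ 1175 mod 1187]
  = (1187/1175)    [QR: both ≡ 3 mod 4, sign flips]
  = (12/1175)    [1187 ≡ 12 mod 1175]
  = (3/1175)    [1175 ≡ 7 mod 8 ⇒ (2/1175)^2 = +1]
  = -(1175/3)    [QR: both ≡ 3 mod 4, sign flips]
  = -(2/3)    [1175 ≡ 2 mod 3]
  = (1/3)    [3 ≡ 3 mod 8 ⇒ (2/3) = -1]
  = 1    [(1/3) = 1]
(4748/5923) = 1, and 5923 is prime, so 4748 is a quadratic residue mod 5923.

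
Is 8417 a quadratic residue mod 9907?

8417 ≡ 1 (mod 4), so quadratic reciprocity gives (8417|9907) = (9907|8417). Reduce: 9907 ≡ 1490 (mod 8417). Now have (1490|8417).
Factor out 2: 1490 = 2·745. Since 8417 ≡ 1 (mod 8), (2|8417) = +1. Now have (745|8417).
745 ≡ 1 (mod 4), so quadratic reciprocity gives (745|8417) = (8417|745). Reduce: 8417 ≡ 222 (mod 745). Now have (222|745).
Factor out 2: 222 = 2·111. Since 745 ≡ 1 (mod 8), (2|745) = +1. Now have (111|745).
745 ≡ 1 (mod 4), so quadratic reciprocity gives (111|745) = (745|111). Reduce: 745 ≡ 79 (mod 111). Now have (79|111).
Both 79 ≡ 3 and 111 ≡ 3 (mod 4), so reciprocity gives (79|111) = -(111|79). Reduce: 111 ≡ 32 (mod 79). Now have -(32|79).
Factor out 2: 32 = 2^5. Since 79 ≡ 7 (mod 8), (2|79) = +1, and (2|79)^5 = +1. Now have -(1|79).
(1|79) = 1. Collecting the sign factors: -1.
The Legendre symbol is -1, so x^2 ≡ 8417 (mod 9907) has no solution.

no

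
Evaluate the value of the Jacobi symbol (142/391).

-1

(142/391)
  = (71/391)    [391 ≡ 7 mod 8 ⇒ (2/391) = +1]
  = -(391/71)    [QR: both ≡ 3 mod 4, sign flips]
  = -(36/71)    [391 ≡ 36 mod 71]
  = -(9/71)    [71 ≡ 7 mod 8 ⇒ (2/71)^2 = +1]
  = -(71/9)    [QR: 9 ≡ 1 mod 4, sign kept]
  = -(8/9)    [71 ≡ 8 mod 9]
  = -(1/9)    [9 ≡ 1 mod 8 ⇒ (2/9)^3 = +1]
  = -1    [(1/9) = 1]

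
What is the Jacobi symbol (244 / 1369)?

1

(244 / 1369)
  = (61 / 1369)    [1369 ≡ 1 mod 8 ⇒ (2 / 1369)^2 = +1]
  = (1369 / 61)    [QR: 61 ≡ 1 mod 4, sign kept]
  = (27 / 61)    [1369 ≡ 27 mod 61]
  = (61 / 27)    [QR: 61 ≡ 1 mod 4, sign kept]
  = (7 / 27)    [61 ≡ 7 mod 27]
  = -(27 / 7)    [QR: both ≡ 3 mod 4, sign flips]
  = -(6 / 7)    [27 ≡ 6 mod 7]
  = -(3 / 7)    [7 ≡ 7 mod 8 ⇒ (2 / 7) = +1]
  = (7 / 3)    [QR: both ≡ 3 mod 4, sign flips]
  = (1 / 3)    [7 ≡ 1 mod 3]
  = 1    [(1 / 3) = 1]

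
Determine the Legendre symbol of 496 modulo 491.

1

Reduce the numerator: 496 ≡ 5 (mod 491), so (496/491) = (5/491).
5 ≡ 1 (mod 4), so quadratic reciprocity gives (5/491) = (491/5). Reduce: 491 ≡ 1 (mod 5). Now have (1/5).
(1/5) = 1. Collecting the sign factors: 1.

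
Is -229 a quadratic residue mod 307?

no

(-229|307)
  = (78|307)    [-229 ≡ 78 mod 307]
  = -(39|307)    [307 ≡ 3 mod 8 ⇒ (2|307) = -1]
  = (307|39)    [QR: both ≡ 3 mod 4, sign flips]
  = (34|39)    [307 ≡ 34 mod 39]
  = (17|39)    [39 ≡ 7 mod 8 ⇒ (2|39) = +1]
  = (39|17)    [QR: 17 ≡ 1 mod 4, sign kept]
  = (5|17)    [39 ≡ 5 mod 17]
  = (17|5)    [QR: 5 ≡ 1 mod 4, sign kept]
  = (2|5)    [17 ≡ 2 mod 5]
  = -(1|5)    [5 ≡ 5 mod 8 ⇒ (2|5) = -1]
  = -1    [(1|5) = 1]
The Legendre symbol is -1, so x^2 ≡ -229 (mod 307) has no solution.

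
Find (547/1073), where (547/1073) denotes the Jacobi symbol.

-1

(547/1073)
  = (1073/547)    [QR: 1073 ≡ 1 mod 4, sign kept]
  = (526/547)    [1073 ≡ 526 mod 547]
  = -(263/547)    [547 ≡ 3 mod 8 ⇒ (2/547) = -1]
  = (547/263)    [QR: both ≡ 3 mod 4, sign flips]
  = (21/263)    [547 ≡ 21 mod 263]
  = (263/21)    [QR: 21 ≡ 1 mod 4, sign kept]
  = (11/21)    [263 ≡ 11 mod 21]
  = (21/11)    [QR: 21 ≡ 1 mod 4, sign kept]
  = (10/11)    [21 ≡ 10 mod 11]
  = -(5/11)    [11 ≡ 3 mod 8 ⇒ (2/11) = -1]
  = -(11/5)    [QR: 5 ≡ 1 mod 4, sign kept]
  = -(1/5)    [11 ≡ 1 mod 5]
  = -1    [(1/5) = 1]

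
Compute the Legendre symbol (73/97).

(73/97)
  = (97/73)    [QR: 73 ≡ 1 mod 4, sign kept]
  = (24/73)    [97 ≡ 24 mod 73]
  = (3/73)    [73 ≡ 1 mod 8 ⇒ (2/73)^3 = +1]
  = (73/3)    [QR: 73 ≡ 1 mod 4, sign kept]
  = (1/3)    [73 ≡ 1 mod 3]
  = 1    [(1/3) = 1]

1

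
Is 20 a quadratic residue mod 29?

(20|29)
  = (5|29)    [29 ≡ 5 mod 8 ⇒ (2|29)^2 = +1]
  = (29|5)    [QR: 5 ≡ 1 mod 4, sign kept]
  = (4|5)    [29 ≡ 4 mod 5]
  = (1|5)    [5 ≡ 5 mod 8 ⇒ (2|5)^2 = +1]
  = 1    [(1|5) = 1]
The Legendre symbol is 1, so x^2 ≡ 20 (mod 29) has solution.

yes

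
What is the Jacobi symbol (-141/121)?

(-141/121)
  = (101/121)    [-141 ≡ 101 mod 121]
  = (121/101)    [QR: 101 ≡ 1 mod 4, sign kept]
  = (20/101)    [121 ≡ 20 mod 101]
  = (5/101)    [101 ≡ 5 mod 8 ⇒ (2/101)^2 = +1]
  = (101/5)    [QR: 5 ≡ 1 mod 4, sign kept]
  = (1/5)    [101 ≡ 1 mod 5]
  = 1    [(1/5) = 1]

1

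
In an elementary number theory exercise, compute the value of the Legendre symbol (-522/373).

Pull out -1: (-522/373) = (-1/373)·(522/373). Since 373 ≡ 1 (mod 4), (-1/373) = +1. Now have (522/373).
Reduce the numerator: 522 ≡ 149 (mod 373), so (522/373) = (149/373).
149 ≡ 1 (mod 4), so quadratic reciprocity gives (149/373) = (373/149). Reduce: 373 ≡ 75 (mod 149). Now have (75/149).
149 ≡ 1 (mod 4), so quadratic reciprocity gives (75/149) = (149/75). Reduce: 149 ≡ 74 (mod 75). Now have (74/75).
Factor out 2: 74 = 2·37. Since 75 ≡ 3 (mod 8), (2/75) = -1. Now have -(37/75).
37 ≡ 1 (mod 4), so quadratic reciprocity gives (37/75) = (75/37). Reduce: 75 ≡ 1 (mod 37). Now have -(1/37).
(1/37) = 1. Collecting the sign factors: -1.

-1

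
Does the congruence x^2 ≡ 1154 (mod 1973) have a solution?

Factor out 2: 1154 = 2·577. Since 1973 ≡ 5 (mod 8), (2/1973) = -1. Now have -(577/1973).
577 ≡ 1 (mod 4), so quadratic reciprocity gives (577/1973) = (1973/577). Reduce: 1973 ≡ 242 (mod 577). Now have -(242/577).
Factor out 2: 242 = 2·121. Since 577 ≡ 1 (mod 8), (2/577) = +1. Now have -(121/577).
121 ≡ 1 (mod 4), so quadratic reciprocity gives (121/577) = (577/121). Reduce: 577 ≡ 93 (mod 121). Now have -(93/121).
93 ≡ 1 (mod 4), so quadratic reciprocity gives (93/121) = (121/93). Reduce: 121 ≡ 28 (mod 93). Now have -(28/93).
Factor out 2: 28 = 2^2·7. Since 93 ≡ 5 (mod 8), (2/93) = -1, and (2/93)^2 = +1. Now have -(7/93).
93 ≡ 1 (mod 4), so quadratic reciprocity gives (7/93) = (93/7). Reduce: 93 ≡ 2 (mod 7). Now have -(2/7).
Factor out 2: 2 = 2. Since 7 ≡ 7 (mod 8), (2/7) = +1. Now have -(1/7).
(1/7) = 1. Collecting the sign factors: -1.
(1154/1973) = -1, and 1973 is prime, so 1154 is not a quadratic residue mod 1973.

no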